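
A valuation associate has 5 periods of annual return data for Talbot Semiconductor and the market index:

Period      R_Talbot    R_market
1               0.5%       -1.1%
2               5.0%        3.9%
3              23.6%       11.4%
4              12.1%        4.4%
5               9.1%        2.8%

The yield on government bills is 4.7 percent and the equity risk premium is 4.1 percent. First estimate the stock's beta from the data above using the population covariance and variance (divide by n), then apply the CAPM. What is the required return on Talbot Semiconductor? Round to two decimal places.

Mean R_i = (0.5 + 5.0 + 23.6 + 12.1 + 9.1) / 5 = 10.0600%
Mean R_m = (-1.1 + 3.9 + 11.4 + 4.4 + 2.8) / 5 = 4.2800%
Σ(R_i − R̄_i)(R_m − R̄_m) = 151.4260  ⇒  Cov = 151.4260 / 5 = 30.2852
Σ(R_m − R̄_m)² = 81.9880  ⇒  Var(R_m) = 81.9880 / 5 = 16.3976
β = Cov / Var(R_m) = 30.2852 / 16.3976 = 1.8469
E(R) = R_f + β × MRP = 4.7% + 1.8469 × 4.1% = 12.27%

12.27%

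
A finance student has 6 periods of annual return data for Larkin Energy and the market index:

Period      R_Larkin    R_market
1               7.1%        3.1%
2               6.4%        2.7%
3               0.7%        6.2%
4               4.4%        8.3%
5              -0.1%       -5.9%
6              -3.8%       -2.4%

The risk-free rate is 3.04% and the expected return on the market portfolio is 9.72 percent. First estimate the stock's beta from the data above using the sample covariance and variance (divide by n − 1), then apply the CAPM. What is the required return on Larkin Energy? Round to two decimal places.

5.91%

Mean R_i = (7.1 + 6.4 + 0.7 + 4.4 − 0.1 − 3.8) / 6 = 2.4500%
Mean R_m = (3.1 + 2.7 + 6.2 + 8.3 − 5.9 − 2.4) / 6 = 2.0000%
Σ(R_i − R̄_i)(R_m − R̄_m) = 60.4600  ⇒  Cov = 60.4600 / 5 = 12.0920
Σ(R_m − R̄_m)² = 140.8000  ⇒  Var(R_m) = 140.8000 / 5 = 28.1600
β = Cov / Var(R_m) = 12.0920 / 28.1600 = 0.4294
MRP = 9.72% − 3.04% = 6.68%
E(R) = R_f + β × MRP = 3.04% + 0.4294 × 6.68% = 5.91%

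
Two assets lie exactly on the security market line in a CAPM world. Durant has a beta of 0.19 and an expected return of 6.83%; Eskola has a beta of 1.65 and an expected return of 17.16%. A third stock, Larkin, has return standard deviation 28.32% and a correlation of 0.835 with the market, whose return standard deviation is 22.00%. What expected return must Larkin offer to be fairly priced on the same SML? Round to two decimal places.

MRP = (17.16% − 6.83%) / (1.65 − 0.19) = 7.0753%
R_f = 6.83% − 0.19 × 7.0753% = 5.4857%
β_Larkin = ρ·σ_i/σ_m = 0.835 × 28.32 / 22.00 = 1.0749
E(R_Larkin) = R_f + β × MRP = 5.4857% + 1.0749 × 7.0753% = 13.09%

13.09%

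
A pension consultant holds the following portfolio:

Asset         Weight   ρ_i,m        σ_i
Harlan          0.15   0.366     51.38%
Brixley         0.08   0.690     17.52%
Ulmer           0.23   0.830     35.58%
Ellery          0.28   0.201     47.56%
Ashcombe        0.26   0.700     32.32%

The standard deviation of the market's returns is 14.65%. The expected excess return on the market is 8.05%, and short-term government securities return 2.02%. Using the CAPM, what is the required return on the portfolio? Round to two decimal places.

β_Harlan = 0.366 × 51.38% / 14.65% = 1.2836
β_Brixley = 0.690 × 17.52% / 14.65% = 0.8252
β_Ulmer = 0.830 × 35.58% / 14.65% = 2.0158
β_Ellery = 0.201 × 47.56% / 14.65% = 0.6525
β_Ashcombe = 0.700 × 32.32% / 14.65% = 1.5443
β_P = Σ w_i β_i = 0.15×1.2836 + 0.08×0.8252 + 0.23×2.0158 + 0.28×0.6525 + 0.26×1.5443 = 1.3064
E(R_P) = R_f + β_P × MRP = 2.02% + 1.3064 × 8.05% = 12.54%

12.54%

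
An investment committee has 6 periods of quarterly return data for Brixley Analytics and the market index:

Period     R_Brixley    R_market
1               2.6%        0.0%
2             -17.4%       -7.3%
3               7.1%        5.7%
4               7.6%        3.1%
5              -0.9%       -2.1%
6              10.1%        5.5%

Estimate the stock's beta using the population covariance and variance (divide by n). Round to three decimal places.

1.912

Mean R_i = (2.6 − 17.4 + 7.1 + 7.6 − 0.9 + 10.1) / 6 = 1.5167%
Mean R_m = (0.0 − 7.3 + 5.7 + 3.1 − 2.1 + 5.5) / 6 = 0.8167%
Σ(R_i − R̄_i)(R_m − R̄_m) = 241.0583  ⇒  Cov = 241.0583 / 6 = 40.1764
Σ(R_m − R̄_m)² = 126.0483  ⇒  Var(R_m) = 126.0483 / 6 = 21.0081
β = Cov / Var(R_m) = 40.1764 / 21.0081 = 1.9124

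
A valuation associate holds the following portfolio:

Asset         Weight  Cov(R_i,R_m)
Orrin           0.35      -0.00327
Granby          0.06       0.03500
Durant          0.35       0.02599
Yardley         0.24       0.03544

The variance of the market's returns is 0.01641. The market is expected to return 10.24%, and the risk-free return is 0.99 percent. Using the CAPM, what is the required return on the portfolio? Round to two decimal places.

11.45%

β_Orrin = -0.00327 / 0.01641 = -0.1993
β_Granby = 0.03500 / 0.01641 = 2.1328
β_Durant = 0.02599 / 0.01641 = 1.5838
β_Yardley = 0.03544 / 0.01641 = 2.1597
β_P = Σ w_i β_i = 0.35×-0.1993 + 0.06×2.1328 + 0.35×1.5838 + 0.24×2.1597 = 1.1309
MRP = 10.24% − 0.99% = 9.25%
E(R_P) = R_f + β_P × MRP = 0.99% + 1.1309 × 9.25% = 11.45%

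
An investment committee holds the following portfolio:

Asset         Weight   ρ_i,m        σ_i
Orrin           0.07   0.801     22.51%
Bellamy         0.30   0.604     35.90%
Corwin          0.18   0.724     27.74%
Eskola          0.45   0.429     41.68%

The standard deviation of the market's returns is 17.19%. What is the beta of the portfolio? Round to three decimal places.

β_Orrin = 0.801 × 22.51% / 17.19% = 1.0489
β_Bellamy = 0.604 × 35.90% / 17.19% = 1.2614
β_Corwin = 0.724 × 27.74% / 17.19% = 1.1683
β_Eskola = 0.429 × 41.68% / 17.19% = 1.0402
β_P = Σ w_i β_i = 0.07×1.0489 + 0.30×1.2614 + 0.18×1.1683 + 0.45×1.0402 = 1.1302

1.130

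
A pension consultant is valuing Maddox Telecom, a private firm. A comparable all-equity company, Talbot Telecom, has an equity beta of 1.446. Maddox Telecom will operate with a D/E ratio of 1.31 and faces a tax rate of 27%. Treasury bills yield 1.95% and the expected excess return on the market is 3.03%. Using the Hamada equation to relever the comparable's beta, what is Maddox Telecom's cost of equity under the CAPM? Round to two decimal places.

β_L = β_U × [1 + (1 − t)(D/E)] = 1.446 × [1 + (1 − 0.27) × 1.31]
    = 1.446 × [1 + 0.73 × 1.31] = 1.446 × 1.9563 = 2.8288
E(R) = R_f + β_L × MRP = 1.95% + 2.8288 × 3.03% = 10.52%

10.52%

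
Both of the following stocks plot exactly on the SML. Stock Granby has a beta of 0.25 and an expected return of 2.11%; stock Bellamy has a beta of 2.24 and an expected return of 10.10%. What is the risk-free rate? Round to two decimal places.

Both satisfy E(R) = R_f + β·MRP, so the slope of the SML is
MRP = (10.10% − 2.11%) / (2.24 − 0.25) = 7.99% / 1.99 = 4.0151%
R_f = E(R_Granby) − β_Granby·MRP = 2.11% − 0.25 × 4.0151% = 1.1062%

1.11%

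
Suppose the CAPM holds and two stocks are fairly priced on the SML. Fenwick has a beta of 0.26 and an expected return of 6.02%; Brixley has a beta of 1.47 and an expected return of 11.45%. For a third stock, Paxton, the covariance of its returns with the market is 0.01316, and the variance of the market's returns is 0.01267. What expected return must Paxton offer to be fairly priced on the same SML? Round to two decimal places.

9.51%

MRP = (11.45% − 6.02%) / (1.47 − 0.26) = 4.4876%
R_f = 6.02% − 0.26 × 4.4876% = 4.8532%
β_Paxton = Cov / Var(R_m) = 0.01316 / 0.01267 = 1.0387
E(R_Paxton) = R_f + β × MRP = 4.8532% + 1.0387 × 4.4876% = 9.51%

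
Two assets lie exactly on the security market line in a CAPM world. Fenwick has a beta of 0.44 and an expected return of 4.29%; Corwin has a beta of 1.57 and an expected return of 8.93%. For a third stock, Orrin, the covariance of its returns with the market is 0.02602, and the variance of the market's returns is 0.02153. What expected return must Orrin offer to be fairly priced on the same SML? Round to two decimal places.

7.45%

MRP = (8.93% − 4.29%) / (1.57 − 0.44) = 4.1062%
R_f = 4.29% − 0.44 × 4.1062% = 2.4833%
β_Orrin = Cov / Var(R_m) = 0.02602 / 0.02153 = 1.2085
E(R_Orrin) = R_f + β × MRP = 2.4833% + 1.2085 × 4.1062% = 7.45%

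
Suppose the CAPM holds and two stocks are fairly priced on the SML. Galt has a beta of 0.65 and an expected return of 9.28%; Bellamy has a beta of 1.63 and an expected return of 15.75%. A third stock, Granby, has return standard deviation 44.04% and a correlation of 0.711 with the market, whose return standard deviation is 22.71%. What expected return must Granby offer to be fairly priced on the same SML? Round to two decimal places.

MRP = (15.75% − 9.28%) / (1.63 − 0.65) = 6.6020%
R_f = 9.28% − 0.65 × 6.6020% = 4.9887%
β_Granby = ρ·σ_i/σ_m = 0.711 × 44.04 / 22.71 = 1.3788
E(R_Granby) = R_f + β × MRP = 4.9887% + 1.3788 × 6.6020% = 14.09%

14.09%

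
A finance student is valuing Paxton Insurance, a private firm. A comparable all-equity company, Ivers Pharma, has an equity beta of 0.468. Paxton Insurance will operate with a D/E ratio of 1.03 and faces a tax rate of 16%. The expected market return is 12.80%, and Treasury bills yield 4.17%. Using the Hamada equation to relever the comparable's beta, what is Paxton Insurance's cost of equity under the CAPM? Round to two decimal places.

11.70%

β_L = β_U × [1 + (1 − t)(D/E)] = 0.468 × [1 + (1 − 0.16) × 1.03]
    = 0.468 × [1 + 0.84 × 1.03] = 0.468 × 1.8652 = 0.8729
MRP = 12.80% − 4.17% = 8.63%
E(R) = R_f + β_L × MRP = 4.17% + 0.8729 × 8.63% = 11.70%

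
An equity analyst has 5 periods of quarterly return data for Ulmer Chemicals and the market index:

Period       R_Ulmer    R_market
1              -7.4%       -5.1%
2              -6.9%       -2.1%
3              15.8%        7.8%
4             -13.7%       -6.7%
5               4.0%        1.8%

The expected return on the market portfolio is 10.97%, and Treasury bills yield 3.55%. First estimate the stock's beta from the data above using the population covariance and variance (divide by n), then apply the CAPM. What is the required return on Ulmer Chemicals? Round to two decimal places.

Mean R_i = (-7.4 − 6.9 + 15.8 − 13.7 + 4.0) / 5 = -1.6400%
Mean R_m = (-5.1 − 2.1 + 7.8 − 6.7 + 1.8) / 5 = -0.8600%
Σ(R_i − R̄_i)(R_m − R̄_m) = 267.4080  ⇒  Cov = 267.4080 / 5 = 53.4816
Σ(R_m − R̄_m)² = 135.6920  ⇒  Var(R_m) = 135.6920 / 5 = 27.1384
β = Cov / Var(R_m) = 53.4816 / 27.1384 = 1.9707
MRP = 10.97% − 3.55% = 7.42%
E(R) = R_f + β × MRP = 3.55% + 1.9707 × 7.42% = 18.17%

18.17%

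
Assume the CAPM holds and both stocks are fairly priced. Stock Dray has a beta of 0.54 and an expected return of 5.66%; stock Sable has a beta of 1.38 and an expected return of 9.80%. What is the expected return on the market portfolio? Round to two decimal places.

7.93%

Both satisfy E(R) = R_f + β·MRP, so the slope of the SML is
MRP = (9.80% − 5.66%) / (1.38 − 0.54) = 4.14% / 0.84 = 4.9286%
R_f = E(R_Dray) − β_Dray·MRP = 5.66% − 0.54 × 4.9286% = 2.9986%
E(R_m) = R_f + MRP = 2.9986% + 4.9286% = 7.93%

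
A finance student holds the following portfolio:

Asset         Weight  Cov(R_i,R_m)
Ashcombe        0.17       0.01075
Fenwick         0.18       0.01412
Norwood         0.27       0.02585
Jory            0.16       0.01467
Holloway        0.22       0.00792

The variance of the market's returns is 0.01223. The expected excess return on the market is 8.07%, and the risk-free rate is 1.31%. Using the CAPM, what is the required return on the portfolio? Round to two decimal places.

β_Ashcombe = 0.01075 / 0.01223 = 0.8790
β_Fenwick = 0.01412 / 0.01223 = 1.1545
β_Norwood = 0.02585 / 0.01223 = 2.1137
β_Jory = 0.01467 / 0.01223 = 1.1995
β_Holloway = 0.00792 / 0.01223 = 0.6476
β_P = Σ w_i β_i = 0.17×0.8790 + 0.18×1.1545 + 0.27×2.1137 + 0.16×1.1995 + 0.22×0.6476 = 1.2623
E(R_P) = R_f + β_P × MRP = 1.31% + 1.2623 × 8.07% = 11.50%

11.50%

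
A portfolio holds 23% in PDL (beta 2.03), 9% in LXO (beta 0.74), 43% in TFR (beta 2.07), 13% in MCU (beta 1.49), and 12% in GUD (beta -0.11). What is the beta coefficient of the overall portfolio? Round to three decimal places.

1.604

β_P = Σ w_i β_i = 0.23×2.03 + 0.09×0.74 + 0.43×2.07 + 0.13×1.49 + 0.12×-0.11 = 1.6041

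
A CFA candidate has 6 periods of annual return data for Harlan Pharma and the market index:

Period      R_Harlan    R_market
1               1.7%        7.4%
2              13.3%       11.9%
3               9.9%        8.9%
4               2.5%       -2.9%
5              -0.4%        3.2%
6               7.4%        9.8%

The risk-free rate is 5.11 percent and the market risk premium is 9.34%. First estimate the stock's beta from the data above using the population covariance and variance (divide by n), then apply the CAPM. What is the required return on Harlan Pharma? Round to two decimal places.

11.73%

Mean R_i = (1.7 + 13.3 + 9.9 + 2.5 − 0.4 + 7.4) / 6 = 5.7333%
Mean R_m = (7.4 + 11.9 + 8.9 − 2.9 + 3.2 + 9.8) / 6 = 6.3833%
Σ(R_i − R̄_i)(R_m − R̄_m) = 103.3633  ⇒  Cov = 103.3633 / 6 = 17.2272
Σ(R_m − R̄_m)² = 145.7883  ⇒  Var(R_m) = 145.7883 / 6 = 24.2981
β = Cov / Var(R_m) = 17.2272 / 24.2981 = 0.7090
E(R) = R_f + β × MRP = 5.11% + 0.7090 × 9.34% = 11.73%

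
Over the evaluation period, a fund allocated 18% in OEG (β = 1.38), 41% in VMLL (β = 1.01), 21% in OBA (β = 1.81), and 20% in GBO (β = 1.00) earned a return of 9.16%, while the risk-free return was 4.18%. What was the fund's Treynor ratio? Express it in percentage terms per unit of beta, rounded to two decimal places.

β_P = 0.18×1.38 + 0.41×1.01 + 0.21×1.81 + 0.20×1.00 = 1.2426
Treynor = (R_P − R_f) / β_P = (9.16% − 4.18%) / 1.2426 = 4.98% / 1.2426 = 4.01%

4.01%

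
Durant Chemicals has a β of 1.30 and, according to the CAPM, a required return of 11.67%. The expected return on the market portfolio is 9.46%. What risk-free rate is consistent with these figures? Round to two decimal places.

2.09%

E(R) = R_f + β(E(R_m) − R_f) = R_f(1 − β) + β·E(R_m)
11.67% = R_f × (1 − 1.30) + 1.30 × 9.46%
11.67% = R_f × -0.30 + 12.2980%
R_f = (11.67% − 12.2980%) / -0.30 = 2.09%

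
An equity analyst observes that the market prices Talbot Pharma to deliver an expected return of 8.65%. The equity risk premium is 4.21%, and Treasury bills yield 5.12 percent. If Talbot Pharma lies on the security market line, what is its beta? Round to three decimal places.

β = (E(R) − R_f) / MRP = (8.65% − 5.12%) / 4.21% = 3.53% / 4.21% = 0.838

0.838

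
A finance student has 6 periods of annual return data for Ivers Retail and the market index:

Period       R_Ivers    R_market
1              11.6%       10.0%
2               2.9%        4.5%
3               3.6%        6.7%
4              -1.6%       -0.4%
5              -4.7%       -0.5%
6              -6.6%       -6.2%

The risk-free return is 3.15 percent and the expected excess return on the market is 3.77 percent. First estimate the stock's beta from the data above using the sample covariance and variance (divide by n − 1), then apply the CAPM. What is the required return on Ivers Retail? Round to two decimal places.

Mean R_i = (11.6 + 2.9 + 3.6 − 1.6 − 4.7 − 6.6) / 6 = 0.8667%
Mean R_m = (10.0 + 4.5 + 6.7 − 0.4 − 0.5 − 6.2) / 6 = 2.3500%
Σ(R_i − R̄_i)(R_m − R̄_m) = 184.8600  ⇒  Cov = 184.8600 / 5 = 36.9720
Σ(R_m − R̄_m)² = 170.8550  ⇒  Var(R_m) = 170.8550 / 5 = 34.1710
β = Cov / Var(R_m) = 36.9720 / 34.1710 = 1.0820
E(R) = R_f + β × MRP = 3.15% + 1.0820 × 3.77% = 7.23%

7.23%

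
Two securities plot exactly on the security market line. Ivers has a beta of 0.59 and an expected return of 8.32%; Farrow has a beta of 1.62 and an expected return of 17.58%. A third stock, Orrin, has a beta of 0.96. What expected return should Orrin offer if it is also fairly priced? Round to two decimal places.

11.65%

MRP (SML slope) = (17.58% − 8.32%) / (1.62 − 0.59) = 9.26% / 1.03 = 8.9903%
R_f (intercept) = 8.32% − 0.59 × 8.9903% = 3.0157%
E(R_Orrin) = R_f + β × MRP = 3.0157% + 0.96 × 8.9903% = 11.65%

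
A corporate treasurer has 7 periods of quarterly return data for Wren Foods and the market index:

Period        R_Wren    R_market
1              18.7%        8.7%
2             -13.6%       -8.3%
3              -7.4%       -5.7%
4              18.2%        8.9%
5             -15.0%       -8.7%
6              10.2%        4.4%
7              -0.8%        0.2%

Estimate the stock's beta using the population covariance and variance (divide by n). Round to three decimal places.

Mean R_i = (18.7 − 13.6 − 7.4 + 18.2 − 15.0 + 10.2 − 0.8) / 7 = 1.4714%
Mean R_m = (8.7 − 8.3 − 5.7 + 8.9 − 8.7 + 4.4 + 0.2) / 7 = -0.0714%
Σ(R_i − R̄_i)(R_m − R̄_m) = 655.6857  ⇒  Cov = 655.6857 / 7 = 93.6694
Σ(R_m − R̄_m)² = 351.3343  ⇒  Var(R_m) = 351.3343 / 7 = 50.1906
β = Cov / Var(R_m) = 93.6694 / 50.1906 = 1.8663

1.866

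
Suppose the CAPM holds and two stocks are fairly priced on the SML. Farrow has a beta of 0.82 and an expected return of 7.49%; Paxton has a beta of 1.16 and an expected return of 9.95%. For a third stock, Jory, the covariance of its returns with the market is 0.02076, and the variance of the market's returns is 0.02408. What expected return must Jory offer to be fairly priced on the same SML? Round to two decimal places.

7.79%

MRP = (9.95% − 7.49%) / (1.16 − 0.82) = 7.2353%
R_f = 7.49% − 0.82 × 7.2353% = 1.5571%
β_Jory = Cov / Var(R_m) = 0.02076 / 0.02408 = 0.8621
E(R_Jory) = R_f + β × MRP = 1.5571% + 0.8621 × 7.2353% = 7.79%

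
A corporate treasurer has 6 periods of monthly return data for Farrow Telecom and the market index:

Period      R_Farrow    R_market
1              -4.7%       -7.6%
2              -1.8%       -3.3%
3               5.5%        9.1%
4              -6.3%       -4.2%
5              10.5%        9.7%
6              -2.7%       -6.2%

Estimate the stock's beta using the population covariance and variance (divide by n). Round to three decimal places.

0.788

Mean R_i = (-4.7 − 1.8 + 5.5 − 6.3 + 10.5 − 2.7) / 6 = 0.0833%
Mean R_m = (-7.6 − 3.3 + 9.1 − 4.2 + 9.7 − 6.2) / 6 = -0.4167%
Σ(R_i − R̄_i)(R_m − R̄_m) = 236.9683  ⇒  Cov = 236.9683 / 6 = 39.4947
Σ(R_m − R̄_m)² = 300.5883  ⇒  Var(R_m) = 300.5883 / 6 = 50.0981
β = Cov / Var(R_m) = 39.4947 / 50.0981 = 0.7883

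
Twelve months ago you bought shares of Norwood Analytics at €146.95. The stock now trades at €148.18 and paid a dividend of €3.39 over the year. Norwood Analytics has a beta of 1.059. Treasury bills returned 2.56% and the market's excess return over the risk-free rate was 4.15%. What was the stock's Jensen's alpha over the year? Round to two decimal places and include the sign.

Realised HPR = (P1 + D1 − P0) / P0 = (148.18 + 3.39 − 146.95) / 146.95 = 4.62 / 146.95 = 3.1439%
CAPM required = R_f + β·MRP = 2.56% + 1.059 × 4.15% = 6.95485%
α = realised − required = 3.1439% − 6.95485% = -3.81%

-3.81%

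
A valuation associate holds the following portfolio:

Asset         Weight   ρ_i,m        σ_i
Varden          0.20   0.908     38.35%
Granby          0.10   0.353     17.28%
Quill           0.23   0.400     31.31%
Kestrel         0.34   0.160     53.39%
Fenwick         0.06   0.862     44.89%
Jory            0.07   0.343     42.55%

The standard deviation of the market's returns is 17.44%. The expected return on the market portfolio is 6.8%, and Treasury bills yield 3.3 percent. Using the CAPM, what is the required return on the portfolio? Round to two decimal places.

β_Varden = 0.908 × 38.35% / 17.44% = 1.9967
β_Granby = 0.353 × 17.28% / 17.44% = 0.3498
β_Quill = 0.400 × 31.31% / 17.44% = 0.7181
β_Kestrel = 0.160 × 53.39% / 17.44% = 0.4898
β_Fenwick = 0.862 × 44.89% / 17.44% = 2.2188
β_Jory = 0.343 × 42.55% / 17.44% = 0.8368
β_P = Σ w_i β_i = 0.20×1.9967 + 0.10×0.3498 + 0.23×0.7181 + 0.34×0.4898 + 0.06×2.2188 + 0.07×0.8368 = 0.9577
MRP = 6.8% − 3.3% = 3.50%
E(R_P) = R_f + β_P × MRP = 3.3% + 0.9577 × 3.5% = 6.65%

6.65%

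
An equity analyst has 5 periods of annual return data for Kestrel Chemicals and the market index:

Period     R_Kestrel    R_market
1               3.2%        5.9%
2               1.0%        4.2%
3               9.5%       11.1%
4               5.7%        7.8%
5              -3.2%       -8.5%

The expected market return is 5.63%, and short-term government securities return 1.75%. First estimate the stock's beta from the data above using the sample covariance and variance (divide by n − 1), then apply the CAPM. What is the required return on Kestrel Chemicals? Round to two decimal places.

4.06%

Mean R_i = (3.2 + 1.0 + 9.5 + 5.7 − 3.2) / 5 = 3.2400%
Mean R_m = (5.9 + 4.2 + 11.1 + 7.8 − 8.5) / 5 = 4.1000%
Σ(R_i − R̄_i)(R_m − R̄_m) = 133.7700  ⇒  Cov = 133.7700 / 4 = 33.4425
Σ(R_m − R̄_m)² = 224.7000  ⇒  Var(R_m) = 224.7000 / 4 = 56.1750
β = Cov / Var(R_m) = 33.4425 / 56.1750 = 0.5953
MRP = 5.63% − 1.75% = 3.88%
E(R) = R_f + β × MRP = 1.75% + 0.5953 × 3.88% = 4.06%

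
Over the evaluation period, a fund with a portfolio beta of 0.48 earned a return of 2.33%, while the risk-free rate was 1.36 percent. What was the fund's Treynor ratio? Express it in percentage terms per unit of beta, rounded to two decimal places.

Treynor = (R_P − R_f) / β_P = (2.33% − 1.36%) / 0.4800 = 0.97% / 0.4800 = 2.02%

2.02%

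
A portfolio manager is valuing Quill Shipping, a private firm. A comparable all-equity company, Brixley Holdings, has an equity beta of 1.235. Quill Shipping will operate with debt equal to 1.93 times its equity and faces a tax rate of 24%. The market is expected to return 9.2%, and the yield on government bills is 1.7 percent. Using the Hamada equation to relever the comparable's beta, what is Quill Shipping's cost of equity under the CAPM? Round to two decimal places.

24.55%

β_L = β_U × [1 + (1 − t)(D/E)] = 1.235 × [1 + (1 − 0.24) × 1.93]
    = 1.235 × [1 + 0.76 × 1.93] = 1.235 × 2.4668 = 3.0465
MRP = 9.2% − 1.7% = 7.50%
E(R) = R_f + β_L × MRP = 1.7% + 3.0465 × 7.5% = 24.55%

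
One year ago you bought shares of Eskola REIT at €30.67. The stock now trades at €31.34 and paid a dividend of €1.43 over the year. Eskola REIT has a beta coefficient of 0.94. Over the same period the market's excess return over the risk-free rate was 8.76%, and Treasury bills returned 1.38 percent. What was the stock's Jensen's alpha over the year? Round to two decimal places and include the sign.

Realised HPR = (P1 + D1 − P0) / P0 = (31.34 + 1.43 − 30.67) / 30.67 = 2.10 / 30.67 = 6.8471%
CAPM required = R_f + β·MRP = 1.38% + 0.94 × 8.76% = 9.6144%
α = realised − required = 6.8471% − 9.6144% = -2.77%

-2.77%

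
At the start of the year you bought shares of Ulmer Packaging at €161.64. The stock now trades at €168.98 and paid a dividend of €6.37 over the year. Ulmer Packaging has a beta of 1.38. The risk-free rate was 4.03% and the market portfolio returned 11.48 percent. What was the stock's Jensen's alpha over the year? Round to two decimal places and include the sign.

Realised HPR = (P1 + D1 − P0) / P0 = (168.98 + 6.37 − 161.64) / 161.64 = 13.71 / 161.64 = 8.4818%
MRP = 11.48% − 4.03% = 7.45%
CAPM required = R_f + β·MRP = 4.03% + 1.38 × 7.45% = 14.3110%
α = realised − required = 8.4818% − 14.3110% = -5.83%

-5.83%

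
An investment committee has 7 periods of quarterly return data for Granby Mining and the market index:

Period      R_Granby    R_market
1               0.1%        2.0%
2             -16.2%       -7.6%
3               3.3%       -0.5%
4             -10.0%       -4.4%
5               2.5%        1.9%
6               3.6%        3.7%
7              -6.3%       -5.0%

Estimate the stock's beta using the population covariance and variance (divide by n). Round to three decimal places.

1.666

Mean R_i = (0.1 − 16.2 + 3.3 − 10.0 + 2.5 + 3.6 − 6.3) / 7 = -3.2857%
Mean R_m = (2.0 − 7.6 − 0.5 − 4.4 + 1.9 + 3.7 − 5.0) / 7 = -1.4143%
Σ(R_i − R̄_i)(R_m − R̄_m) = 182.7114  ⇒  Cov = 182.7114 / 7 = 26.1016
Σ(R_m − R̄_m)² = 109.6686  ⇒  Var(R_m) = 109.6686 / 7 = 15.6669
β = Cov / Var(R_m) = 26.1016 / 15.6669 = 1.6660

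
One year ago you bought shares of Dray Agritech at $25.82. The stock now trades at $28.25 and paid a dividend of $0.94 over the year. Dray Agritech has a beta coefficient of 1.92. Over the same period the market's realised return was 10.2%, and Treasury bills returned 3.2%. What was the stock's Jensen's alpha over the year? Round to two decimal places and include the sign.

-3.59%

Realised HPR = (P1 + D1 − P0) / P0 = (28.25 + 0.94 − 25.82) / 25.82 = 3.37 / 25.82 = 13.0519%
MRP = 10.2% − 3.2% = 7.00%
CAPM required = R_f + β·MRP = 3.2% + 1.92 × 7.0% = 16.6400%
α = realised − required = 13.0519% − 16.6400% = -3.59%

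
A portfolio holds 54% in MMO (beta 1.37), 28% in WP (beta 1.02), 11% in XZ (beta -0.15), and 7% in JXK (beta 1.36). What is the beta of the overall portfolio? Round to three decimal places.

1.104

β_P = Σ w_i β_i = 0.54×1.37 + 0.28×1.02 + 0.11×-0.15 + 0.07×1.36 = 1.1041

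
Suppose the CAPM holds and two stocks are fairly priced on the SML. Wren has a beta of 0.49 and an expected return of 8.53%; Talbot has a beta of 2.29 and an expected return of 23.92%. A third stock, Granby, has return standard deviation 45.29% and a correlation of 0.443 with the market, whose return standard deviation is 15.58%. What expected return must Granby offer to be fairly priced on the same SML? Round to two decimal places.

MRP = (23.92% − 8.53%) / (2.29 − 0.49) = 8.5500%
R_f = 8.53% − 0.49 × 8.5500% = 4.3405%
β_Granby = ρ·σ_i/σ_m = 0.443 × 45.29 / 15.58 = 1.2878
E(R_Granby) = R_f + β × MRP = 4.3405% + 1.2878 × 8.5500% = 15.35%

15.35%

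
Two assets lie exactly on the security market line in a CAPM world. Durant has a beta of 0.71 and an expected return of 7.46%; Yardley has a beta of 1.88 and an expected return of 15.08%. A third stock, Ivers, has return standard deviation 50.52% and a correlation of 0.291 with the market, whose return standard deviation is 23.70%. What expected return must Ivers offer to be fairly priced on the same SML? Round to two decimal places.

MRP = (15.08% − 7.46%) / (1.88 − 0.71) = 6.5128%
R_f = 7.46% − 0.71 × 6.5128% = 2.8359%
β_Ivers = ρ·σ_i/σ_m = 0.291 × 50.52 / 23.70 = 0.6203
E(R_Ivers) = R_f + β × MRP = 2.8359% + 0.6203 × 6.5128% = 6.88%

6.88%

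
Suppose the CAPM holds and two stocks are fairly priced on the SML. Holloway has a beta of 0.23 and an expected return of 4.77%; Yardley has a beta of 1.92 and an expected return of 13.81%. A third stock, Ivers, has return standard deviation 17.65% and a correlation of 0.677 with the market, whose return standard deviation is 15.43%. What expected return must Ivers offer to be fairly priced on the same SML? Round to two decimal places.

MRP = (13.81% − 4.77%) / (1.92 − 0.23) = 5.3491%
R_f = 4.77% − 0.23 × 5.3491% = 3.5397%
β_Ivers = ρ·σ_i/σ_m = 0.677 × 17.65 / 15.43 = 0.7744
E(R_Ivers) = R_f + β × MRP = 3.5397% + 0.7744 × 5.3491% = 7.68%

7.68%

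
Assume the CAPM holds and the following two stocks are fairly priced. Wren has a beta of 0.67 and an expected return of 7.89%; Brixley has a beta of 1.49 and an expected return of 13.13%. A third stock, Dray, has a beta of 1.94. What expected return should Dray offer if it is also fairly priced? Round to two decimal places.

16.01%

MRP (SML slope) = (13.13% − 7.89%) / (1.49 − 0.67) = 5.24% / 0.82 = 6.3902%
R_f (intercept) = 7.89% − 0.67 × 6.3902% = 3.6086%
E(R_Dray) = R_f + β × MRP = 3.6086% + 1.94 × 6.3902% = 16.01%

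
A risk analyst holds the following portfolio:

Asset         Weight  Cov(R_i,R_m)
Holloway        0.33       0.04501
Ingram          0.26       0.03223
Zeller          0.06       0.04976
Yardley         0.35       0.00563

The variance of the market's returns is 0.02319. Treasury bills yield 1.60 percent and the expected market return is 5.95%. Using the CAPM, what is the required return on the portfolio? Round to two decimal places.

β_Holloway = 0.04501 / 0.02319 = 1.9409
β_Ingram = 0.03223 / 0.02319 = 1.3898
β_Zeller = 0.04976 / 0.02319 = 2.1458
β_Yardley = 0.00563 / 0.02319 = 0.2428
β_P = Σ w_i β_i = 0.33×1.9409 + 0.26×1.3898 + 0.06×2.1458 + 0.35×0.2428 = 1.2156
MRP = 5.95% − 1.60% = 4.35%
E(R_P) = R_f + β_P × MRP = 1.60% + 1.2156 × 4.35% = 6.89%

6.89%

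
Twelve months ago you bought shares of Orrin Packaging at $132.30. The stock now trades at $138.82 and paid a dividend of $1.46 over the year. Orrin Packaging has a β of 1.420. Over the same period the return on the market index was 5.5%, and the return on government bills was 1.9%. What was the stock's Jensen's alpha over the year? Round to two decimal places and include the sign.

-0.98%

Realised HPR = (P1 + D1 − P0) / P0 = (138.82 + 1.46 − 132.30) / 132.30 = 7.98 / 132.30 = 6.0317%
MRP = 5.5% − 1.9% = 3.60%
CAPM required = R_f + β·MRP = 1.9% + 1.420 × 3.6% = 7.0120%
α = realised − required = 6.0317% − 7.0120% = -0.98%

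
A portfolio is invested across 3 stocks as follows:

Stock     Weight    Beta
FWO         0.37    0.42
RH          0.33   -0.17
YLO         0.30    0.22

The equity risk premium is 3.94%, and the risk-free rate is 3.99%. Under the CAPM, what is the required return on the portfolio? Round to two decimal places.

β_P = Σ w_i β_i = 0.37×0.42 + 0.33×-0.17 + 0.30×0.22 = 0.1653
E(R_P) = R_f + β_P × MRP = 3.99% + 0.1653 × 3.94% = 4.64%

4.64%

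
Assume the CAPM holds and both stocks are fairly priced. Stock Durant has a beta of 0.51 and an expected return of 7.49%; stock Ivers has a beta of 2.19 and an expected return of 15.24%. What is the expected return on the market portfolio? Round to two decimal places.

Both satisfy E(R) = R_f + β·MRP, so the slope of the SML is
MRP = (15.24% − 7.49%) / (2.19 − 0.51) = 7.75% / 1.68 = 4.6131%
R_f = E(R_Durant) − β_Durant·MRP = 7.49% − 0.51 × 4.6131% = 5.1373%
E(R_m) = R_f + MRP = 5.1373% + 4.6131% = 9.75%

9.75%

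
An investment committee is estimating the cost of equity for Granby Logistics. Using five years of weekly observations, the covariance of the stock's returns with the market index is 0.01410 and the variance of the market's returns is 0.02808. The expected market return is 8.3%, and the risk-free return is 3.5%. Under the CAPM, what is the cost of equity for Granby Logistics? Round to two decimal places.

5.91%

β = Cov(R_i, R_m) / Var(R_m) = 0.01410 / 0.02808 = 0.5021
MRP = 8.3% − 3.5% = 4.80%
E(R) = R_f + β × MRP = 3.5% + 0.5021 × 4.8% = 5.91%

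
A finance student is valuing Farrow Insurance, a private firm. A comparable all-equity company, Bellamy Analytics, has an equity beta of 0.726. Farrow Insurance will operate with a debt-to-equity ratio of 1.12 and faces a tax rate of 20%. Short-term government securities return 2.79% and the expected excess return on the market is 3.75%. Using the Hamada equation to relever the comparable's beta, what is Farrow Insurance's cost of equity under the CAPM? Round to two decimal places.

β_L = β_U × [1 + (1 − t)(D/E)] = 0.726 × [1 + (1 − 0.20) × 1.12]
    = 0.726 × [1 + 0.80 × 1.12] = 0.726 × 1.8960 = 1.3765
E(R) = R_f + β_L × MRP = 2.79% + 1.3765 × 3.75% = 7.95%

7.95%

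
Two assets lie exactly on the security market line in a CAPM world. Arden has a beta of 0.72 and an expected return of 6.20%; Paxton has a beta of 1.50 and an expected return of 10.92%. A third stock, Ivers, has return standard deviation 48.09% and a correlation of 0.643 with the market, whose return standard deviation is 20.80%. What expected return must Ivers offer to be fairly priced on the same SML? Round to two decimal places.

10.84%

MRP = (10.92% − 6.20%) / (1.50 − 0.72) = 6.0513%
R_f = 6.20% − 0.72 × 6.0513% = 1.8431%
β_Ivers = ρ·σ_i/σ_m = 0.643 × 48.09 / 20.80 = 1.4866
E(R_Ivers) = R_f + β × MRP = 1.8431% + 1.4866 × 6.0513% = 10.84%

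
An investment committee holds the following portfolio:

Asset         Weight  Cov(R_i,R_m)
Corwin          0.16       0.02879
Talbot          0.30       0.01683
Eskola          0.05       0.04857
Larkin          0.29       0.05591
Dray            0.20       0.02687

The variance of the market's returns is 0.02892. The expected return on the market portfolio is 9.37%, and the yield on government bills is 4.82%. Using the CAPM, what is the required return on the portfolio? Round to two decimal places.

10.12%

β_Corwin = 0.02879 / 0.02892 = 0.9955
β_Talbot = 0.01683 / 0.02892 = 0.5820
β_Eskola = 0.04857 / 0.02892 = 1.6795
β_Larkin = 0.05591 / 0.02892 = 1.9333
β_Dray = 0.02687 / 0.02892 = 0.9291
β_P = Σ w_i β_i = 0.16×0.9955 + 0.30×0.5820 + 0.05×1.6795 + 0.29×1.9333 + 0.20×0.9291 = 1.1643
MRP = 9.37% − 4.82% = 4.55%
E(R_P) = R_f + β_P × MRP = 4.82% + 1.1643 × 4.55% = 10.12%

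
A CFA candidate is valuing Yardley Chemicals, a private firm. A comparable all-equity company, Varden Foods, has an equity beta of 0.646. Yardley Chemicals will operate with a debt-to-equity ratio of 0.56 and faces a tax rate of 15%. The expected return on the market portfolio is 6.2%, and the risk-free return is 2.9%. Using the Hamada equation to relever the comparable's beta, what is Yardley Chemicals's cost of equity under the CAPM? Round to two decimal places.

6.05%

β_L = β_U × [1 + (1 − t)(D/E)] = 0.646 × [1 + (1 − 0.15) × 0.56]
    = 0.646 × [1 + 0.85 × 0.56] = 0.646 × 1.4760 = 0.9535
MRP = 6.2% − 2.9% = 3.30%
E(R) = R_f + β_L × MRP = 2.9% + 0.9535 × 3.3% = 6.05%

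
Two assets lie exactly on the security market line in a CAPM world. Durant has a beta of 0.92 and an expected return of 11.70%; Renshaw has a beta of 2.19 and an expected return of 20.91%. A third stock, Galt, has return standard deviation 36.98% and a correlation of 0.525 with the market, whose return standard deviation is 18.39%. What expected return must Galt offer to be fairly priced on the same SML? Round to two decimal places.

MRP = (20.91% − 11.70%) / (2.19 − 0.92) = 7.2520%
R_f = 11.70% − 0.92 × 7.2520% = 5.0282%
β_Galt = ρ·σ_i/σ_m = 0.525 × 36.98 / 18.39 = 1.0557
E(R_Galt) = R_f + β × MRP = 5.0282% + 1.0557 × 7.2520% = 12.68%

12.68%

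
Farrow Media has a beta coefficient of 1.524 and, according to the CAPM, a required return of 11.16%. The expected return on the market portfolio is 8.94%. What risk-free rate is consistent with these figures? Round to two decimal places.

4.70%

E(R) = R_f + β(E(R_m) − R_f) = R_f(1 − β) + β·E(R_m)
11.16% = R_f × (1 − 1.524) + 1.524 × 8.94%
11.16% = R_f × -0.524 + 13.62456%
R_f = (11.16% − 13.62456%) / -0.524 = 4.70%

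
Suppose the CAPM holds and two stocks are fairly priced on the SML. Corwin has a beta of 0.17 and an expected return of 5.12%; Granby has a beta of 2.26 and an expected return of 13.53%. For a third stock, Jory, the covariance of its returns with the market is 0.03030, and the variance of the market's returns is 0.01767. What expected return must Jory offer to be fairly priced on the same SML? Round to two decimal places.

MRP = (13.53% − 5.12%) / (2.26 − 0.17) = 4.0239%
R_f = 5.12% − 0.17 × 4.0239% = 4.4359%
β_Jory = Cov / Var(R_m) = 0.03030 / 0.01767 = 1.7148
E(R_Jory) = R_f + β × MRP = 4.4359% + 1.7148 × 4.0239% = 11.34%

11.34%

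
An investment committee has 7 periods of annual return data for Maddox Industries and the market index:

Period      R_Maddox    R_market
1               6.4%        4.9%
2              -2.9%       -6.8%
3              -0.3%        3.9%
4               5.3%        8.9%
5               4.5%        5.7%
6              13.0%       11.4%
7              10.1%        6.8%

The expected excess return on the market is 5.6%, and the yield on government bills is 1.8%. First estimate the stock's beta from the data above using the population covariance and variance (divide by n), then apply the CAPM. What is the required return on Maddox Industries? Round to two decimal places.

Mean R_i = (6.4 − 2.9 − 0.3 + 5.3 + 4.5 + 13.0 + 10.1) / 7 = 5.1571%
Mean R_m = (4.9 − 6.8 + 3.9 + 8.9 + 5.7 + 11.4 + 6.8) / 7 = 4.9714%
Σ(R_i − R̄_i)(R_m − R̄_m) = 160.1414  ⇒  Cov = 160.1414 / 7 = 22.8773
Σ(R_m − R̄_m)² = 200.3543  ⇒  Var(R_m) = 200.3543 / 7 = 28.6220
β = Cov / Var(R_m) = 22.8773 / 28.6220 = 0.7993
E(R) = R_f + β × MRP = 1.8% + 0.7993 × 5.6% = 6.28%

6.28%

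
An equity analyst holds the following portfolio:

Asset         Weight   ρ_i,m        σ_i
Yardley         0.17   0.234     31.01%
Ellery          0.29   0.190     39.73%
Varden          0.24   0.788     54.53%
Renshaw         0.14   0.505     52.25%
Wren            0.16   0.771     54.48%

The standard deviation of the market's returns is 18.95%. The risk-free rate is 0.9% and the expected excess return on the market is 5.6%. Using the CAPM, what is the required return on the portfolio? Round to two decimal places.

β_Yardley = 0.234 × 31.01% / 18.95% = 0.3829
β_Ellery = 0.190 × 39.73% / 18.95% = 0.3983
β_Varden = 0.788 × 54.53% / 18.95% = 2.2675
β_Renshaw = 0.505 × 52.25% / 18.95% = 1.3924
β_Wren = 0.771 × 54.48% / 18.95% = 2.2166
β_P = Σ w_i β_i = 0.17×0.3829 + 0.29×0.3983 + 0.24×2.2675 + 0.14×1.3924 + 0.16×2.2166 = 1.2744
E(R_P) = R_f + β_P × MRP = 0.9% + 1.2744 × 5.6% = 8.04%

8.04%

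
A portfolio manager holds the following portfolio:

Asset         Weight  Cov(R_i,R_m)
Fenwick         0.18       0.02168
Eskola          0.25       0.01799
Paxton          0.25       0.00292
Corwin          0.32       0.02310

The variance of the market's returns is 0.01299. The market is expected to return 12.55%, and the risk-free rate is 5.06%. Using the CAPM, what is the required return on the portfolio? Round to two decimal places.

14.59%

β_Fenwick = 0.02168 / 0.01299 = 1.6690
β_Eskola = 0.01799 / 0.01299 = 1.3849
β_Paxton = 0.00292 / 0.01299 = 0.2248
β_Corwin = 0.02310 / 0.01299 = 1.7783
β_P = Σ w_i β_i = 0.18×1.6690 + 0.25×1.3849 + 0.25×0.2248 + 0.32×1.7783 = 1.2719
MRP = 12.55% − 5.06% = 7.49%
E(R_P) = R_f + β_P × MRP = 5.06% + 1.2719 × 7.49% = 14.59%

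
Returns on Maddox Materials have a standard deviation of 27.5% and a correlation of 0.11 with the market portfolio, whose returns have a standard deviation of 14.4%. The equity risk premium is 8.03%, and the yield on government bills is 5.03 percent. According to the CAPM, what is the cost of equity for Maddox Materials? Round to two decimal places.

6.72%

β = ρ × σ_i / σ_m = 0.11 × 27.5% / 14.4% = 0.2101
E(R) = 5.03% + 0.2101 × 8.03% = 6.72%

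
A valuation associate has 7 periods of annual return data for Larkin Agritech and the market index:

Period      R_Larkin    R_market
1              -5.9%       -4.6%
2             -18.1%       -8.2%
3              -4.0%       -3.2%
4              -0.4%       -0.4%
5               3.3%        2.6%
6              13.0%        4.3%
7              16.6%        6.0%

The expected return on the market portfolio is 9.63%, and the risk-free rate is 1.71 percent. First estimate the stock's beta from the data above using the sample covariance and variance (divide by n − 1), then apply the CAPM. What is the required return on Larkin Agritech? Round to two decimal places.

19.46%

Mean R_i = (-5.9 − 18.1 − 4.0 − 0.4 + 3.3 + 13.0 + 16.6) / 7 = 0.6429%
Mean R_m = (-4.6 − 8.2 − 3.2 − 0.4 + 2.6 + 4.3 + 6.0) / 7 = -0.5000%
Σ(R_i − R̄_i)(R_m − R̄_m) = 354.8500  ⇒  Cov = 354.8500 / 6 = 59.1417
Σ(R_m − R̄_m)² = 158.3000  ⇒  Var(R_m) = 158.3000 / 6 = 26.3833
β = Cov / Var(R_m) = 59.1417 / 26.3833 = 2.2416
MRP = 9.63% − 1.71% = 7.92%
E(R) = R_f + β × MRP = 1.71% + 2.2416 × 7.92% = 19.46%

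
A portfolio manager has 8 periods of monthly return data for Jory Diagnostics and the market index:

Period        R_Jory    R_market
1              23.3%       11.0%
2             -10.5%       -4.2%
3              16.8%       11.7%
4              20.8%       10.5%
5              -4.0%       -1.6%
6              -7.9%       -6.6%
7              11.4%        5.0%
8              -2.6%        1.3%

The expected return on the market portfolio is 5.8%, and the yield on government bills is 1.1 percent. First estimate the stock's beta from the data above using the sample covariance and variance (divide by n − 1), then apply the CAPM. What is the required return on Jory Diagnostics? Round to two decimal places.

9.65%

Mean R_i = (23.3 − 10.5 + 16.8 + 20.8 − 4.0 − 7.9 + 11.4 − 2.6) / 8 = 5.9125%
Mean R_m = (11.0 − 4.2 + 11.7 + 10.5 − 1.6 − 6.6 + 5.0 + 1.3) / 8 = 3.3875%
Σ(R_i − R̄_i)(R_m − R̄_m) = 667.2913  ⇒  Cov = 667.2913 / 7 = 95.3273
Σ(R_m − R̄_m)² = 366.7888  ⇒  Var(R_m) = 366.7888 / 7 = 52.3984
β = Cov / Var(R_m) = 95.3273 / 52.3984 = 1.8193
MRP = 5.8% − 1.1% = 4.70%
E(R) = R_f + β × MRP = 1.1% + 1.8193 × 4.7% = 9.65%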